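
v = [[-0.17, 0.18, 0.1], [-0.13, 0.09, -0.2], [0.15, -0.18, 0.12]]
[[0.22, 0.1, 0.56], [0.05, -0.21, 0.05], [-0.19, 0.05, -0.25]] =v @ [[0.32, 1.33, -1.86], [1.41, 1.35, 0.67], [0.17, 0.81, 1.28]]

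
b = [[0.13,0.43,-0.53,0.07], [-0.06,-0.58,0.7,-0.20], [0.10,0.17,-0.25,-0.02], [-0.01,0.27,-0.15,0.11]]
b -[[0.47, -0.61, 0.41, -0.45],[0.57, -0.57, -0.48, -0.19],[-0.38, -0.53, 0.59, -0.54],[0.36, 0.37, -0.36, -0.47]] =[[-0.34, 1.04, -0.94, 0.52],[-0.63, -0.01, 1.18, -0.01],[0.48, 0.70, -0.84, 0.52],[-0.37, -0.10, 0.21, 0.58]]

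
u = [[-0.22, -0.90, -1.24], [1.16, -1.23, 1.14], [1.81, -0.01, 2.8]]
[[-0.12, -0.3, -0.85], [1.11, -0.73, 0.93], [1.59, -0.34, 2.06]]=u@[[0.91,-0.06,-0.02], [-0.06,0.46,-0.08], [-0.02,-0.08,0.75]]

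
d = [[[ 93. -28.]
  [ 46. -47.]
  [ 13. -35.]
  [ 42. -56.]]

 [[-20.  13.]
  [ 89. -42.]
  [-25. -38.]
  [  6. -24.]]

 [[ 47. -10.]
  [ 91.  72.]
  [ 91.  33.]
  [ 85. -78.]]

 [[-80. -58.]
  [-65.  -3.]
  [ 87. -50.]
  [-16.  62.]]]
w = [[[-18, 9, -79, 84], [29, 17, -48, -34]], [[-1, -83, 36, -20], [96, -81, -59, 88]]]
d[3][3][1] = 62.0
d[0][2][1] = -35.0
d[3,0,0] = -80.0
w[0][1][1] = 17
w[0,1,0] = 29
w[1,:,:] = [[-1, -83, 36, -20], [96, -81, -59, 88]]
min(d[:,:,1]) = -78.0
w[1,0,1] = -83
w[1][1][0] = 96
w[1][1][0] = 96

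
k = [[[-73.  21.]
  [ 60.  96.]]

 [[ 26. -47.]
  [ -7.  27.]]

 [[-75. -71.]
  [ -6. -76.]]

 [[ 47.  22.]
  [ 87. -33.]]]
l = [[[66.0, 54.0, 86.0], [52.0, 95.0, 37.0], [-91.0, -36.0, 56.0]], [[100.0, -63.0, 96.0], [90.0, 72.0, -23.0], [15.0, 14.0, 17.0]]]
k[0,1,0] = 60.0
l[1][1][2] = -23.0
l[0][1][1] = 95.0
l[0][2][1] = -36.0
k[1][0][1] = -47.0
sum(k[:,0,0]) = -75.0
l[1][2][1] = 14.0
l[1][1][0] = 90.0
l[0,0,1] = 54.0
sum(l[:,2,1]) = -22.0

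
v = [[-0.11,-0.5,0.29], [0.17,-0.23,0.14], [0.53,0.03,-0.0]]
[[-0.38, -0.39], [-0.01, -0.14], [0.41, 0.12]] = v@[[0.74,0.22], [0.71,0.22], [0.21,-0.87]]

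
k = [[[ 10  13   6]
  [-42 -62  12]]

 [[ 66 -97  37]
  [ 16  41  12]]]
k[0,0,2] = 6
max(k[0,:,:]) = 13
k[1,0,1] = -97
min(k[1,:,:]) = -97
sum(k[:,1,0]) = -26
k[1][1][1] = 41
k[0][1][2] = 12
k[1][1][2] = 12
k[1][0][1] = -97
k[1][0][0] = 66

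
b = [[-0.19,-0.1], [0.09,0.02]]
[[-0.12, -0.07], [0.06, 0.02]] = b @[[0.61, 0.05], [0.05, 0.61]]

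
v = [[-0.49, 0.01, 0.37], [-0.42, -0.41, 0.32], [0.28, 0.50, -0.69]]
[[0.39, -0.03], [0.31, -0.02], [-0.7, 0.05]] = v @ [[0.02, -0.0], [0.06, -0.0], [1.07, -0.07]]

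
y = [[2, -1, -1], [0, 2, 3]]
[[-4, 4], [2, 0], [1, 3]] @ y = [[-8, 12, 16], [4, -2, -2], [2, 5, 8]]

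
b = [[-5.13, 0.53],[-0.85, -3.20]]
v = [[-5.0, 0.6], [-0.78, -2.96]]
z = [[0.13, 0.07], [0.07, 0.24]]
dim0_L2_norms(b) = [5.2, 3.24]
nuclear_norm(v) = 8.08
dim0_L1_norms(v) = [5.78, 3.56]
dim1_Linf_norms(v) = [5.0, 2.96]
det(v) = 15.27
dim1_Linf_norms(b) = [5.13, 3.2]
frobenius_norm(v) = 5.89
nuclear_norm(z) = 0.37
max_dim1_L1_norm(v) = 5.6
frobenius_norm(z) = 0.29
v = z + b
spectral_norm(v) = 5.06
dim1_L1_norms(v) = [5.6, 3.74]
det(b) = 16.87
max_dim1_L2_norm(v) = 5.04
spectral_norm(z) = 0.27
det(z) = 0.03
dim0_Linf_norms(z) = [0.13, 0.24]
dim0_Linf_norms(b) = [5.13, 3.2]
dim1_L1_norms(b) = [5.66, 4.05]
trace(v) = -7.96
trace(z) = 0.37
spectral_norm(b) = 5.20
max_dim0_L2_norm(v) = 5.06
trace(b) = -8.33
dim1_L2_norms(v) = [5.04, 3.06]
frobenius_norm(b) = 6.13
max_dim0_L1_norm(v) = 5.78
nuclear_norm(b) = 8.44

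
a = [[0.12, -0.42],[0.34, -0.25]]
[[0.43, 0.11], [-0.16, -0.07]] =a @ [[-1.55, -0.48], [-1.46, -0.39]]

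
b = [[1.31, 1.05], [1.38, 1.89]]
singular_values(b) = [2.86, 0.36]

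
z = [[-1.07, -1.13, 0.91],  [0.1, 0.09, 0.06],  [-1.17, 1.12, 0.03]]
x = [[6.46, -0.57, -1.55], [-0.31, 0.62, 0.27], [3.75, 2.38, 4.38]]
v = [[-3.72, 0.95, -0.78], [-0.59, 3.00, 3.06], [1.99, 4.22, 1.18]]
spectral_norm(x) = 7.62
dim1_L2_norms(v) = [3.92, 4.33, 4.81]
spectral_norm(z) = 1.80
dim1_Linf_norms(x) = [6.46, 0.62, 4.38]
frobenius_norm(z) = 2.43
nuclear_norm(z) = 3.54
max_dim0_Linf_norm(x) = 6.46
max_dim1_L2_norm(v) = 4.81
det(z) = 0.35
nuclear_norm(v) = 12.09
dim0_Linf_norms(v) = [3.72, 4.22, 3.06]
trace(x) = 11.46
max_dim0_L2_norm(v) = 5.26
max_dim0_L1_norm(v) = 8.17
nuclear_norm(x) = 13.12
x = z @ v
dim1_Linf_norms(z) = [1.13, 0.1, 1.17]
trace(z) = -0.95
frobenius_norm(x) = 9.16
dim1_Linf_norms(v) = [3.72, 3.06, 4.22]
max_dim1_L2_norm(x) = 6.67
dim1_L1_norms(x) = [8.58, 1.2, 10.51]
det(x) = 16.79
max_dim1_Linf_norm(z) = 1.17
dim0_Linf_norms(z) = [1.17, 1.13, 0.91]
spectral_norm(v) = 6.03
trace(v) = 0.46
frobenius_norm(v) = 7.56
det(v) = 47.91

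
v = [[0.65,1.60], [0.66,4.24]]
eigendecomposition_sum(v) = [[0.35,-0.15], [-0.06,0.02]] + [[0.30, 1.75], [0.72, 4.22]]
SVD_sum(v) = [[0.31, 1.66], [0.79, 4.21]] + [[0.34, -0.06], [-0.13, 0.03]]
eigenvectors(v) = [[-0.99, -0.38], [0.17, -0.92]]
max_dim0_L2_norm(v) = 4.53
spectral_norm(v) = 4.61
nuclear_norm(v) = 4.98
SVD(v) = [[0.37,0.93],[0.93,-0.37]] @ diag([4.610830993540731, 0.3686970965497357]) @ [[0.18, 0.98], [0.98, -0.18]]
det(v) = 1.70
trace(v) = 4.89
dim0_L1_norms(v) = [1.31, 5.84]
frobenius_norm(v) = 4.63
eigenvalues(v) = [0.38, 4.51]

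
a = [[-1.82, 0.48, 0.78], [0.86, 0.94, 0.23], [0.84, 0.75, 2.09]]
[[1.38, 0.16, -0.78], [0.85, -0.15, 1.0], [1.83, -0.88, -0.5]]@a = [[-3.03, 0.23, -0.52], [-0.84, 1.02, 2.72], [-4.51, -0.32, 0.18]]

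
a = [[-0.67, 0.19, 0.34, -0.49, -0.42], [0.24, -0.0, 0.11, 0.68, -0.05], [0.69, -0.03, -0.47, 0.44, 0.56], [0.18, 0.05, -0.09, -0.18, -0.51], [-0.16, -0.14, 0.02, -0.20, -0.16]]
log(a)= [[(-1.36+3.3j), 0.56+0.45j, -0.97+0.30j, (0.07+2.56j), 1.08+4.79j], [(0.69-0.23j), 0.41-0.18j, (0.79-0.45j), 4.55+0.17j, (8.17-0.29j)], [-1.80-0.81j, -1.86+0.92j, (-2.02+2.95j), -3.55-3.09j, -8.59-1.50j], [(0.33-1.17j), (-1.09-0.27j), (0.16-0.44j), -2.55-0.64j, (-4.11-1.66j)], [(0.12+0.59j), -0.04+0.09j, -0.09+0.08j, 1.11+0.43j, 0.30+0.85j]]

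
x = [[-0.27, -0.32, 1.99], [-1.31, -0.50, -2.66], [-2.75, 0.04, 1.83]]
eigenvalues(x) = [(1.02+2.2j), (1.02-2.2j), (-0.98+0j)]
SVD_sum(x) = [[-0.65, 0.07, 1.84], [0.7, -0.07, -1.96], [-0.89, 0.09, 2.49]] + [[0.35, 0.04, 0.12], [-2.03, -0.22, -0.71], [-1.85, -0.2, -0.65]] + [[0.04, -0.42, 0.03],[0.02, -0.21, 0.01],[-0.01, 0.15, -0.01]]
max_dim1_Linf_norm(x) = 2.75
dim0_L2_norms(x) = [3.06, 0.59, 3.79]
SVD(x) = [[-0.50, 0.13, -0.86], [0.54, -0.73, -0.42], [-0.68, -0.67, 0.30]] @ diag([3.8927797454702233, 2.9473612798191855, 0.49942701116318783]) @ [[0.33, -0.03, -0.94],[0.94, 0.1, 0.33],[-0.08, 0.99, -0.07]]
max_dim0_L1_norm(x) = 6.48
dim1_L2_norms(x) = [2.03, 3.01, 3.3]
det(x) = -5.73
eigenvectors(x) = [[(0.47+0.04j), (0.47-0.04j), -0.13+0.00j],  [(-0.68+0j), (-0.68-0j), -0.99+0.00j],  [0.16+0.54j, (0.16-0.54j), -0.11+0.00j]]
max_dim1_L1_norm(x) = 4.62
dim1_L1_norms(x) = [2.58, 4.47, 4.62]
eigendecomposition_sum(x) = [[(-0.06+1.14j), -0.11-0.10j, 0.99-0.44j],[(-0.05-1.64j), 0.16+0.13j, -1.37+0.74j],[-1.31+0.41j, 0.07-0.16j, (0.91+0.93j)]] + [[-0.06-1.14j, (-0.11+0.1j), (0.99+0.44j)], [(-0.05+1.64j), 0.16-0.13j, -1.37-0.74j], [-1.31-0.41j, 0.07+0.16j, (0.91-0.93j)]] + [[-0.16+0.00j,(-0.11+0j),(0.01+0j)],  [(-1.22+0j),(-0.83+0j),0.08+0.00j],  [-0.14+0.00j,-0.09+0.00j,0.01+0.00j]]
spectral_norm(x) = 3.89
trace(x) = 1.06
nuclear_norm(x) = 7.34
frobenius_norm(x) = 4.91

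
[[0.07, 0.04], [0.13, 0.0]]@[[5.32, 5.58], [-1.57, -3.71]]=[[0.31,0.24], [0.69,0.73]]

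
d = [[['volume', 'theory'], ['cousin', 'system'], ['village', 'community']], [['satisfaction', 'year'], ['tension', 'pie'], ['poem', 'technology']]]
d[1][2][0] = 'poem'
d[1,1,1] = 'pie'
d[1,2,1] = 'technology'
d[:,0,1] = ['theory', 'year']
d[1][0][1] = 'year'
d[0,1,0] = 'cousin'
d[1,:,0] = ['satisfaction', 'tension', 'poem']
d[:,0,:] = [['volume', 'theory'], ['satisfaction', 'year']]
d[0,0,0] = 'volume'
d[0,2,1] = 'community'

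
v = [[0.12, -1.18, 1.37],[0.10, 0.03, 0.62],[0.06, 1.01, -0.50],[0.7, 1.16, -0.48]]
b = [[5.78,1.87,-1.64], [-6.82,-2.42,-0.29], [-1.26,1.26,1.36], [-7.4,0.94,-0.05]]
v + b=[[5.90, 0.69, -0.27], [-6.72, -2.39, 0.33], [-1.2, 2.27, 0.86], [-6.70, 2.1, -0.53]]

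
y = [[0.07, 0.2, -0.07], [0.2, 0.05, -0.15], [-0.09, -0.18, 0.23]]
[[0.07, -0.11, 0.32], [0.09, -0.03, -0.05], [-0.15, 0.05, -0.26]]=y @ [[-0.02, -0.23, -0.65], [0.17, -0.58, 1.84], [-0.54, -0.32, 0.06]]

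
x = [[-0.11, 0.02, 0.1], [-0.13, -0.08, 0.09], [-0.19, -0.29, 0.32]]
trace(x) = 0.13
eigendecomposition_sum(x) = [[(-0.05+0.05j), (0.05+0.05j), (0.01-0.02j)], [-0.06-0.02j, (-0.02+0.07j), 0.02-0.00j], [(-0.07-0.01j), -0.01+0.08j, 0.02-0.01j]] + [[-0.05-0.05j, 0.05-0.05j, (0.01+0.02j)], [-0.06+0.02j, (-0.02-0.07j), 0.02+0.00j], [(-0.07+0.01j), -0.01-0.08j, (0.02+0.01j)]] + [[(-0.02-0j), (-0.09+0j), (0.09-0j)], [(-0.01-0j), -0.05+0.00j, 0.05-0.00j], [(-0.05-0j), -0.28+0.00j, 0.27-0.00j]]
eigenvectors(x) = [[(0.32-0.47j), 0.32+0.47j, (0.3+0j)],[0.54+0.08j, 0.54-0.08j, (0.16+0j)],[0.61+0.00j, 0.61-0.00j, 0.94+0.00j]]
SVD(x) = [[-0.21, -0.87, -0.44], [-0.33, -0.37, 0.87], [-0.92, 0.33, -0.21]] @ diag([0.5106448887817474, 0.1171659099089117, 0.0448770221415548]) @ [[0.47, 0.57, -0.68], [0.69, -0.72, -0.12], [-0.55, -0.41, -0.73]]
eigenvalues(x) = [(-0.04+0.11j), (-0.04-0.11j), (0.21+0j)]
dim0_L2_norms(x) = [0.26, 0.3, 0.35]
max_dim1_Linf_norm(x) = 0.32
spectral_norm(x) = 0.51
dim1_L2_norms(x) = [0.15, 0.18, 0.47]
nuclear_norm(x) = 0.67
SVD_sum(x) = [[-0.05, -0.06, 0.07], [-0.08, -0.09, 0.11], [-0.22, -0.27, 0.32]] + [[-0.07, 0.07, 0.01],[-0.03, 0.03, 0.01],[0.03, -0.03, -0.0]] + [[0.01, 0.01, 0.01], [-0.02, -0.02, -0.03], [0.01, 0.0, 0.01]]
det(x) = 0.00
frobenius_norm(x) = 0.53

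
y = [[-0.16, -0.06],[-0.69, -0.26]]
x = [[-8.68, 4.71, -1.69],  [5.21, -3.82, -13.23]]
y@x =[[1.08, -0.52, 1.06],  [4.63, -2.26, 4.61]]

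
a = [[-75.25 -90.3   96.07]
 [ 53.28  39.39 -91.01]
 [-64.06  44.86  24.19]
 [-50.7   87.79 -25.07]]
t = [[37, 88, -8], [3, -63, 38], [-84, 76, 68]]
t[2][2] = 68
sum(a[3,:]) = 12.020000000000003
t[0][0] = 37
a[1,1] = 39.39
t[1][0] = 3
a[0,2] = 96.07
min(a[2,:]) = -64.06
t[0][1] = 88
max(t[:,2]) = 68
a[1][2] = -91.01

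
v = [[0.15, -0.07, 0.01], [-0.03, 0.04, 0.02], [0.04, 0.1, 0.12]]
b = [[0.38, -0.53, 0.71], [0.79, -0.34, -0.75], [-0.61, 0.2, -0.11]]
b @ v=[[0.10, 0.02, 0.08], [0.10, -0.14, -0.09], [-0.10, 0.04, -0.02]]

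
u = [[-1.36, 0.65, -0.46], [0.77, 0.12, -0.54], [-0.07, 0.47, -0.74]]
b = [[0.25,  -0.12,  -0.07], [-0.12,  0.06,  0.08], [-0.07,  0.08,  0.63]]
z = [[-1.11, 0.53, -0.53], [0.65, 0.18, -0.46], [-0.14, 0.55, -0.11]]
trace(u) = -1.98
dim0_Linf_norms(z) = [1.11, 0.55, 0.53]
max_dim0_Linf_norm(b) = 0.63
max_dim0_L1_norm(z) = 1.9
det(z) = -0.39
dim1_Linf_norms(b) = [0.25, 0.12, 0.63]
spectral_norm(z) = 1.43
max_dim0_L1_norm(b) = 0.78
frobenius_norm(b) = 0.72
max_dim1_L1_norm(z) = 2.17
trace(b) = 0.94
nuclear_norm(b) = 0.94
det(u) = 0.00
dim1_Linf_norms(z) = [1.11, 0.65, 0.55]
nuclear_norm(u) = 2.82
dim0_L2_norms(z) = [1.29, 0.78, 0.71]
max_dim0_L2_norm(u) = 1.56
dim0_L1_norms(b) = [0.44, 0.26, 0.78]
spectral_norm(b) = 0.66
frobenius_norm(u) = 2.04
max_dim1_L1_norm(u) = 2.47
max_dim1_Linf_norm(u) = 1.36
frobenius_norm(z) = 1.67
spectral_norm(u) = 1.71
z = u + b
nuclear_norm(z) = 2.57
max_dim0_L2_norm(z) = 1.29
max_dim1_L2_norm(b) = 0.64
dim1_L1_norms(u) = [2.47, 1.43, 1.28]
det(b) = -0.00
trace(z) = -1.04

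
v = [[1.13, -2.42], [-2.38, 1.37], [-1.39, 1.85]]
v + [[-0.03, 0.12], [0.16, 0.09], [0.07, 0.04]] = [[1.10, -2.30], [-2.22, 1.46], [-1.32, 1.89]]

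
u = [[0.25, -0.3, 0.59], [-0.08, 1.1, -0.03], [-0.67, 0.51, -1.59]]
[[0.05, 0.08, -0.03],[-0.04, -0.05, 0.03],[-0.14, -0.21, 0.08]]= u @ [[0.06, 0.09, -0.04],[-0.03, -0.04, 0.02],[0.05, 0.08, -0.03]]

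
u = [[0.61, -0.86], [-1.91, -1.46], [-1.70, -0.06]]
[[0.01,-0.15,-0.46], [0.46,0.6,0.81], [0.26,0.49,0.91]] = u @ [[-0.15, -0.29, -0.54],[-0.12, -0.03, 0.15]]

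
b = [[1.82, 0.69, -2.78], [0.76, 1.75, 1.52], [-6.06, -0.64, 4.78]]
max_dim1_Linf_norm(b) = 6.06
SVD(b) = [[-0.39, 0.15, 0.91], [0.03, -0.98, 0.18], [0.92, 0.10, 0.38]] @ diag([8.393978904123681, 2.460159577668896, 0.9683661546804446]) @ [[-0.75,-0.1,0.66], [-0.43,-0.68,-0.59], [-0.51,0.73,-0.47]]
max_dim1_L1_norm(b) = 11.48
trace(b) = 8.35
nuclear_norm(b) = 11.82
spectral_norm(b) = 8.39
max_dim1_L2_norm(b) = 7.74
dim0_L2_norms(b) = [6.37, 1.99, 5.73]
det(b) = -20.00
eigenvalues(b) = [7.48, -1.26, 2.13]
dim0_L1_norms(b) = [8.64, 3.08, 9.08]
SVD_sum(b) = [[2.43, 0.31, -2.14], [-0.20, -0.03, 0.18], [-5.77, -0.74, 5.09]] + [[-0.16,-0.26,-0.22], [1.05,1.65,1.43], [-0.11,-0.17,-0.14]] + [[-0.44, 0.64, -0.41],[-0.09, 0.13, -0.08],[-0.18, 0.26, -0.17]]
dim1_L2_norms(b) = [3.39, 2.44, 7.74]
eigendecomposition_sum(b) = [[2.63, 0.58, -2.38], [-1.15, -0.25, 1.04], [-5.63, -1.25, 5.1]] + [[-0.81, 0.1, -0.4], [0.59, -0.07, 0.29], [-0.75, 0.09, -0.37]] + [[0.0, 0.01, 0.0], [1.32, 2.08, 0.19], [0.33, 0.51, 0.05]]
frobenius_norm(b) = 8.80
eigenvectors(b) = [[0.42, 0.65, 0.00], [-0.18, -0.47, 0.97], [-0.89, 0.6, 0.24]]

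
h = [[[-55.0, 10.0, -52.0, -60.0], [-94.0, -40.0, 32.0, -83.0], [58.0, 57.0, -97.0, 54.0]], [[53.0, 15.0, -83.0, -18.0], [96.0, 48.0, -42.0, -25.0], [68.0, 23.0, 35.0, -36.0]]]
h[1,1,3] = -25.0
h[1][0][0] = 53.0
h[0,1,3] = -83.0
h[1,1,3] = -25.0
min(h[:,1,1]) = -40.0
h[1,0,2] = -83.0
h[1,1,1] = 48.0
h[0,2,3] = 54.0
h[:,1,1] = [-40.0, 48.0]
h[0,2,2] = -97.0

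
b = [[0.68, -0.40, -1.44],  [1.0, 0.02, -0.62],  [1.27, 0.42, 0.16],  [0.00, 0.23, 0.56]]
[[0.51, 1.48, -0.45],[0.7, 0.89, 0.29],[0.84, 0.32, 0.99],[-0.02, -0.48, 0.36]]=b @ [[0.82, 0.31, 0.47], [-0.54, 0.17, 0.82], [0.18, -0.93, 0.31]]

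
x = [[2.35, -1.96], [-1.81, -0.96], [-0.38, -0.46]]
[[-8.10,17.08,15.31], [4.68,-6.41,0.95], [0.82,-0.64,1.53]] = x@[[-2.92,4.99,2.21],[0.63,-2.73,-5.16]]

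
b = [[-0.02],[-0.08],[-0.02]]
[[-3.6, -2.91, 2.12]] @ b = [[0.26]]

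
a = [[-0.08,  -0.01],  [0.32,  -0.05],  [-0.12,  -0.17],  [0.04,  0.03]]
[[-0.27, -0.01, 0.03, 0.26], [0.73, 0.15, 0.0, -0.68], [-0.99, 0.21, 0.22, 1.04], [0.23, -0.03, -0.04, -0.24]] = a @ [[2.86, 0.24, -0.18, -2.79],[3.8, -1.4, -1.16, -4.16]]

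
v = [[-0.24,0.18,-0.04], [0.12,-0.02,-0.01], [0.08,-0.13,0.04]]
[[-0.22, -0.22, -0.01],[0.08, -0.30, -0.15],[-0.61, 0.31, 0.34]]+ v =[[-0.46, -0.04, -0.05], [0.2, -0.32, -0.16], [-0.53, 0.18, 0.38]]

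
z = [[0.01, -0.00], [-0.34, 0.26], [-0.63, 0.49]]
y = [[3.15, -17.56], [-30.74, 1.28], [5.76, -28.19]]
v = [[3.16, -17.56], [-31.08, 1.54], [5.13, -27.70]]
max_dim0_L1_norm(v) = 46.8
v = z + y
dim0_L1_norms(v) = [39.37, 46.8]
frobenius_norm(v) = 45.61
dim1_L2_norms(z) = [0.01, 0.43, 0.8]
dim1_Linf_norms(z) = [0.01, 0.34, 0.63]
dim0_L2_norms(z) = [0.72, 0.55]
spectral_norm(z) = 0.91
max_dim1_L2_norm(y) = 30.77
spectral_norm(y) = 36.19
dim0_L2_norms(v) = [31.66, 32.83]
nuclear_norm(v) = 64.03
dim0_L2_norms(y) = [31.43, 33.24]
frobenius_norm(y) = 45.75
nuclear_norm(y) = 64.17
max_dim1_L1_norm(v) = 32.83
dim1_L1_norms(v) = [20.72, 32.62, 32.83]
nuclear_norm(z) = 0.91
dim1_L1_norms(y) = [20.71, 32.02, 33.95]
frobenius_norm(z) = 0.91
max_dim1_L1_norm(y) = 33.95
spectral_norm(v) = 35.90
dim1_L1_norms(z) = [0.01, 0.6, 1.12]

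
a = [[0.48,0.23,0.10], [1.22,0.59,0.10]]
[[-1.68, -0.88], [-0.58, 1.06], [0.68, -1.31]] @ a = [[-1.88, -0.91, -0.26], [1.01, 0.49, 0.05], [-1.27, -0.62, -0.06]]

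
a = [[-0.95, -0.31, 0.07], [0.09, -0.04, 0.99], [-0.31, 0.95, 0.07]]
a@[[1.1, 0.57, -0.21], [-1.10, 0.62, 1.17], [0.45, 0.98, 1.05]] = [[-0.67, -0.67, -0.09], [0.59, 1.00, 0.97], [-1.35, 0.48, 1.25]]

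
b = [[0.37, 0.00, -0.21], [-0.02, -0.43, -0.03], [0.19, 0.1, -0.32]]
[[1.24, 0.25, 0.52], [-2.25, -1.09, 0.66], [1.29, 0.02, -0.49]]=b@[[2.97, 1.60, 2.92],[5.13, 2.34, -1.86],[-0.66, 1.62, 2.69]]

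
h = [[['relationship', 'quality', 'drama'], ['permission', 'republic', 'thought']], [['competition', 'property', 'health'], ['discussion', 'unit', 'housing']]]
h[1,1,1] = 'unit'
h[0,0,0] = 'relationship'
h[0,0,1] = 'quality'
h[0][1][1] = 'republic'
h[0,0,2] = 'drama'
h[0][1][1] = 'republic'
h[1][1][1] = 'unit'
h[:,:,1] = [['quality', 'republic'], ['property', 'unit']]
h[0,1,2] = 'thought'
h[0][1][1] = 'republic'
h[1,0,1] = 'property'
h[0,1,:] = ['permission', 'republic', 'thought']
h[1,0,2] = 'health'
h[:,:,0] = [['relationship', 'permission'], ['competition', 'discussion']]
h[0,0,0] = 'relationship'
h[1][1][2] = 'housing'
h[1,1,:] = ['discussion', 'unit', 'housing']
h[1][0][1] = 'property'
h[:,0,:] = [['relationship', 'quality', 'drama'], ['competition', 'property', 'health']]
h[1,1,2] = 'housing'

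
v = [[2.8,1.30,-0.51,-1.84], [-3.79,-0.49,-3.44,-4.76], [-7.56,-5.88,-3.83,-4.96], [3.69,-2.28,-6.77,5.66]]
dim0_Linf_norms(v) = [7.56, 5.88, 6.77, 5.66]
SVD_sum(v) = [[0.86, 0.43, 0.27, 0.72],[-4.46, -2.21, -1.41, -3.7],[-7.77, -3.85, -2.46, -6.44],[2.51, 1.25, 0.80, 2.08]] + [[-0.06, 0.22, 0.44, -0.22], [0.07, -0.24, -0.47, 0.24], [0.3, -1.04, -2.07, 1.05], [1.07, -3.72, -7.4, 3.75]] + [[1.38, 1.45, -1.52, -1.95],[1.17, 1.22, -1.28, -1.65],[-0.47, -0.49, 0.52, 0.67],[0.14, 0.15, -0.15, -0.2]] + [[0.62, -0.79, 0.30, -0.38], [-0.57, 0.73, -0.27, 0.35], [0.38, -0.49, 0.18, -0.24], [-0.03, 0.04, -0.02, 0.02]]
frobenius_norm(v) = 17.03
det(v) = -916.23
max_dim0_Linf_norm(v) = 7.56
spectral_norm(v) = 13.33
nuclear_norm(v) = 28.85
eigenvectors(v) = [[(-0.04+0j),(0.25-0.3j),0.25+0.30j,(-0.51+0j)], [(-0.48+0j),(0.32-0.11j),(0.32+0.11j),0.72+0.00j], [-0.78+0.00j,(0.11+0.26j),(0.11-0.26j),(-0.34+0j)], [-0.39+0.00j,(-0.81+0j),-0.81-0.00j,(0.31+0j)]]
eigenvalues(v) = [(-10.29+0j), (6.33+3.22j), (6.33-3.22j), (1.77+0j)]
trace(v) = 4.14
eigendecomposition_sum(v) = [[-0.18-0.00j, -0.19-0.00j, (-0.29+0j), -0.17-0.00j], [(-2.22-0j), -2.40-0.00j, (-3.67+0j), -2.11-0.00j], [(-3.62-0j), -3.91-0.00j, -5.98+0.00j, -3.45-0.00j], [(-1.81-0j), -1.96-0.00j, (-3+0j), (-1.73-0j)]] + [[1.20+2.80j, (1.07+0.65j), (-0.3-1.35j), -0.82+1.63j], [-0.39+2.62j, (0.5+0.96j), (0.39-1.14j), (-1.35+0.83j)], [-2.16-0.19j, (-0.77+0.45j), 0.95+0.26j, -0.75-1.06j], [(2.93-5.58j), -0.36-2.56j, -1.77+2.25j, 3.68-0.81j]] + [[(1.2-2.8j), 1.07-0.65j, -0.30+1.35j, -0.82-1.63j], [(-0.39-2.62j), (0.5-0.96j), (0.39+1.14j), -1.35-0.83j], [-2.16+0.19j, (-0.77-0.45j), (0.95-0.26j), (-0.75+1.06j)], [(2.93+5.58j), -0.36+2.56j, -1.77-2.25j, 3.68+0.81j]] + [[0.57+0.00j, -0.65-0.00j, (0.39-0j), -0.03-0.00j], [-0.80-0.00j, (0.92+0j), (-0.55+0j), (0.05+0j)], [0.38+0.00j, -0.43-0.00j, 0.26-0.00j, -0.02-0.00j], [-0.35-0.00j, (0.4+0j), -0.24+0.00j, (0.02+0j)]]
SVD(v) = [[-0.09,  0.06,  -0.74,  0.67], [0.48,  -0.06,  -0.62,  -0.62], [0.83,  -0.27,  0.25,  0.42], [-0.27,  -0.96,  -0.07,  -0.04]] @ diag([13.325428748267242, 9.536418387746862, 4.319226245591551, 1.6692985497177408]) @ [[-0.70, -0.35, -0.22, -0.58], [-0.12, 0.41, 0.81, -0.41], [-0.43, -0.45, 0.48, 0.61], [0.55, -0.71, 0.26, -0.34]]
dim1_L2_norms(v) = [3.63, 7.01, 11.45, 9.83]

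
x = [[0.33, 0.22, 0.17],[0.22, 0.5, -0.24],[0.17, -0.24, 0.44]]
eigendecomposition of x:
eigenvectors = [[-0.64, 0.74, -0.21],  [0.54, 0.24, -0.80],  [0.54, 0.63, 0.56]]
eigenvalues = [-0.0, 0.55, 0.72]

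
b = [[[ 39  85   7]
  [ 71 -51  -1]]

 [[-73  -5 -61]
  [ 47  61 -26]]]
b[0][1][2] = -1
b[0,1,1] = -51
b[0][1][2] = -1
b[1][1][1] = 61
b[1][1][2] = -26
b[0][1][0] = 71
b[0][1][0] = 71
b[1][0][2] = -61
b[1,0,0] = -73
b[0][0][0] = 39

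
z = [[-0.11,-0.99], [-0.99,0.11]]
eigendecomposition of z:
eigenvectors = [[-0.75, 0.67], [-0.67, -0.75]]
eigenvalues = [-1.0, 1.0]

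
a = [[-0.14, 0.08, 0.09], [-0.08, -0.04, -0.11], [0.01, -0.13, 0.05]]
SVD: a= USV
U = [[-0.92,-0.08,-0.38],[0.08,0.92,-0.38],[0.38,-0.38,-0.85]]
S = [0.19, 0.14, 0.13]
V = [[0.66, -0.65, -0.38],  [-0.46, 0.04, -0.88],  [0.59, 0.76, -0.27]]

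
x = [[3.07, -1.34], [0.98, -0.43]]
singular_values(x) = [3.52, 0.0]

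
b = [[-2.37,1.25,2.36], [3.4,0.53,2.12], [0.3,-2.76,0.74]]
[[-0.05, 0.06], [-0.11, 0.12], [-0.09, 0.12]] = b@[[-0.01, 0.01], [0.02, -0.03], [-0.04, 0.05]]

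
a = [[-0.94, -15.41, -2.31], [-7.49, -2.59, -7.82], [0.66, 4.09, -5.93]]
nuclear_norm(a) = 32.05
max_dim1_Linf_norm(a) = 15.41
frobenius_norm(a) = 20.49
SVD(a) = [[-0.92,0.23,0.31], [-0.36,-0.82,-0.44], [0.16,-0.51,0.84]] @ diag([16.656663085464487, 11.164952517695777, 4.228050394085127]) @ [[0.22,0.95,0.24], [0.5,-0.32,0.80], [0.84,-0.05,-0.55]]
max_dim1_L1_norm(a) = 18.66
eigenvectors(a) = [[-0.86+0.00j, 0.73+0.00j, (0.73-0j)], [(0.51+0j), (0.44-0.12j), (0.44+0.12j)], [0.10+0.00j, -0.40-0.30j, (-0.4+0.3j)]]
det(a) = 786.29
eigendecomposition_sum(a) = [[5.11+0.00j, -6.19+0.00j, (2.54+0j)], [-3.02+0.00j, 3.66-0.00j, (-1.5+0j)], [-0.62+0.00j, 0.76-0.00j, -0.31+0.00j]] + [[(-3.02-2.44j), -4.61-2.05j, (-2.43-10.01j)], [-2.23-0.95j, (-3.12-0.45j), (-3.16-5.62j)], [0.64+2.58j, 1.67+3.02j, -2.81+6.46j]] + [[(-3.02+2.44j), (-4.61+2.05j), -2.43+10.01j], [-2.23+0.95j, -3.12+0.45j, -3.16+5.62j], [(0.64-2.58j), 1.67-3.02j, (-2.81-6.46j)]]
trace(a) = -9.46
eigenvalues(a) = [(8.46+0j), (-8.96+3.57j), (-8.96-3.57j)]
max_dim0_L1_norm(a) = 22.09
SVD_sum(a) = [[-3.36,-14.50,-3.69], [-1.31,-5.65,-1.44], [0.57,2.44,0.62]] + [[1.32,-0.84,2.10],  [-4.64,2.96,-7.39],  [-2.89,1.84,-4.60]] + [[1.10, -0.07, -0.72],  [-1.54, 0.10, 1.01],  [2.98, -0.2, -1.95]]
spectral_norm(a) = 16.66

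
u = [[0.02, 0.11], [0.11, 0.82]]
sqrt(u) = [[0.09, 0.11], [0.11, 0.9]]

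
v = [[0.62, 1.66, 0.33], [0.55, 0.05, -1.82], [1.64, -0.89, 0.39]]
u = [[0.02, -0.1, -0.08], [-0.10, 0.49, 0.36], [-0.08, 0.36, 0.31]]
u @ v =[[-0.17, 0.1, 0.16], [0.80, -0.46, -0.78], [0.66, -0.39, -0.56]]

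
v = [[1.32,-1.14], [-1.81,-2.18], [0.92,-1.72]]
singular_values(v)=[3.04, 2.38]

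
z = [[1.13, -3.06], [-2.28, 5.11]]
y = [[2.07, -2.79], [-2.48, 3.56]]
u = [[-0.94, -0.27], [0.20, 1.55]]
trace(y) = 5.63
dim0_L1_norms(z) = [3.41, 8.17]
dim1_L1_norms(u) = [1.21, 1.75]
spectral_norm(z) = 6.47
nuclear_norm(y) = 5.64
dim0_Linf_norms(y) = [2.48, 3.56]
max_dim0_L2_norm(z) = 5.96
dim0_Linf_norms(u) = [0.94, 1.55]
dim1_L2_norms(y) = [3.47, 4.34]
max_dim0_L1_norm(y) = 6.35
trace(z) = 6.24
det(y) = 0.45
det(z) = -1.20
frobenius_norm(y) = 5.56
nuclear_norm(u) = 2.49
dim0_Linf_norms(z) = [2.28, 5.11]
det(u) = -1.40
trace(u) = 0.61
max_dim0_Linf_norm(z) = 5.11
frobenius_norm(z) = 6.48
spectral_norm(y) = 5.56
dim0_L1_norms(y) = [4.55, 6.35]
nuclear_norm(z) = 6.66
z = y + u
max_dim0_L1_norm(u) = 1.82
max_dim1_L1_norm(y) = 6.04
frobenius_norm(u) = 1.84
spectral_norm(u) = 1.63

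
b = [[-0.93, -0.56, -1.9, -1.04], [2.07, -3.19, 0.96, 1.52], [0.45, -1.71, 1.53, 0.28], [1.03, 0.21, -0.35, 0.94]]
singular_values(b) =[4.83, 2.24, 1.71, 0.0]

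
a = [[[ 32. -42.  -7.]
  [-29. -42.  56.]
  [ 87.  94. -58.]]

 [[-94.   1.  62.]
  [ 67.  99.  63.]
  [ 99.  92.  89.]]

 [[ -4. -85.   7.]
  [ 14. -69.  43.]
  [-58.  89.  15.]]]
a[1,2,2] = 89.0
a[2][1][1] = -69.0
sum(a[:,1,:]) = 202.0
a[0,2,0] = 87.0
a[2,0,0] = -4.0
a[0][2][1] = 94.0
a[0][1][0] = -29.0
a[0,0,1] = -42.0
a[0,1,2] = 56.0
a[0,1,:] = [-29.0, -42.0, 56.0]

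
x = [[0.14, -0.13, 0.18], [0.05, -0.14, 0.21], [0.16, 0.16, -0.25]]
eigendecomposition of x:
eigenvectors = [[-0.78, 0.06, -0.36], [-0.43, 0.83, -0.51], [-0.46, 0.56, 0.78]]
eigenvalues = [0.17, 0.0, -0.43]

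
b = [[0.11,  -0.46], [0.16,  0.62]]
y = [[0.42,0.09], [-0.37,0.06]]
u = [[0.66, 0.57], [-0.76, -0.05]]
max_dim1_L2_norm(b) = 0.64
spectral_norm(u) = 1.10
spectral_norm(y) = 0.56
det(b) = 0.14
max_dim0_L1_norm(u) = 1.42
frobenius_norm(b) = 0.80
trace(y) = 0.48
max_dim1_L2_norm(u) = 0.87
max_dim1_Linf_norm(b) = 0.62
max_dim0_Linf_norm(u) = 0.76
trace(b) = 0.73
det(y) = 0.06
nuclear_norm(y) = 0.66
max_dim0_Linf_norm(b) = 0.62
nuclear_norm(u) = 1.46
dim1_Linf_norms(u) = [0.66, 0.76]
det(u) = 0.40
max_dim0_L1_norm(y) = 0.79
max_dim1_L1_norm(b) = 0.78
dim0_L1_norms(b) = [0.27, 1.08]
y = b @ u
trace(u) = 0.61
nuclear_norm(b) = 0.96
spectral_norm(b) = 0.77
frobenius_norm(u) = 1.16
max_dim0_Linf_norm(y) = 0.42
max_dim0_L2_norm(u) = 1.01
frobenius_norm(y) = 0.57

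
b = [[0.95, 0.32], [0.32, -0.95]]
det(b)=-1.005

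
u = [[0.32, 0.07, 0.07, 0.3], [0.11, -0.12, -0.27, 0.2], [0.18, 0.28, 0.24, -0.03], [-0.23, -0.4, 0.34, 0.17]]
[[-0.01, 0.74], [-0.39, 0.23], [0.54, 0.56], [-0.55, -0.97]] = u @[[0.76, 2.6],[0.87, 0.53],[0.5, -0.29],[-1.16, -0.36]]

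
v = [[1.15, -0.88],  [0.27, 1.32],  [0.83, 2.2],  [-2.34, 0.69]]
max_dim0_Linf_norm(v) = 2.34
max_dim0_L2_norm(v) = 2.8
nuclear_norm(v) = 5.55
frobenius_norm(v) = 3.92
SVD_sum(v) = [[0.83, -1.12], [-0.54, 0.72], [-0.76, 1.03], [-1.16, 1.56]] + [[0.32,0.24],[0.81,0.6],[1.59,1.17],[-1.18,-0.87]]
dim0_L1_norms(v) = [4.59, 5.09]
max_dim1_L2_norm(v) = 2.44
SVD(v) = [[0.49, 0.15],[-0.32, 0.37],[-0.45, 0.73],[-0.68, -0.55]] @ diag([2.8567638657766854, 2.689182071781799]) @ [[0.59,-0.8], [0.8,0.59]]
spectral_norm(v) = 2.86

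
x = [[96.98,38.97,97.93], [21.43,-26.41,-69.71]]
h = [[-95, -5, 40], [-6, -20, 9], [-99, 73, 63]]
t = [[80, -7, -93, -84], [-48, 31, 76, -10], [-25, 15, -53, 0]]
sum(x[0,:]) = 233.88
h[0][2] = 40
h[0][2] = 40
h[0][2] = 40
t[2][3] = 0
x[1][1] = -26.41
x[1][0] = 21.43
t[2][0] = -25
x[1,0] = 21.43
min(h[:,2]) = 9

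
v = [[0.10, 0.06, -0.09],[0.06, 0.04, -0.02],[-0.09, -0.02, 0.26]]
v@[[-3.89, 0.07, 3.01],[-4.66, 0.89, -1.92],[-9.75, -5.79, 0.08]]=[[0.21,0.58,0.18], [-0.22,0.16,0.10], [-2.09,-1.53,-0.21]]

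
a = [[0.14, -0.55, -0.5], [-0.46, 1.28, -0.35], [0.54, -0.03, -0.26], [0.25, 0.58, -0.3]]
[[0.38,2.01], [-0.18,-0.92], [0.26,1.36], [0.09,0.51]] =a @[[0.23,1.21], [-0.19,-0.99], [-0.49,-2.59]]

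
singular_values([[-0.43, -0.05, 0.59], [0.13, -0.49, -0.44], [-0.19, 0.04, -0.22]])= [0.89, 0.45, 0.28]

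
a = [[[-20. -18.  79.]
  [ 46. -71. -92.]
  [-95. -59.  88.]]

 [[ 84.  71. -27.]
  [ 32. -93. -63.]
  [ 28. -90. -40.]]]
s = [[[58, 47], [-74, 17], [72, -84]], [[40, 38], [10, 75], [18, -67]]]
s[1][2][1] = -67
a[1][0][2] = -27.0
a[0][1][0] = 46.0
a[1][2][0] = 28.0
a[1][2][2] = -40.0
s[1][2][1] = -67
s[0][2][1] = -84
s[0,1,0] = -74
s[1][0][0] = 40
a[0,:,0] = [-20.0, 46.0, -95.0]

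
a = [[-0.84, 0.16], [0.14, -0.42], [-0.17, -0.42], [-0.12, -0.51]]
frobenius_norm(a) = 1.19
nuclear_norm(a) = 1.67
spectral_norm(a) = 0.89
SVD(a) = [[-0.94, -0.20], [0.32, -0.43], [-0.0, -0.58], [0.08, -0.66]] @ diag([0.8901500389102538, 0.7839852729663189]) @ [[0.93, -0.37], [0.37, 0.93]]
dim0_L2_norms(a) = [0.88, 0.8]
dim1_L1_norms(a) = [1.0, 0.56, 0.59, 0.63]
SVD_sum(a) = [[-0.78, 0.31], [0.26, -0.1], [-0.0, 0.0], [0.07, -0.03]] + [[-0.06, -0.15], [-0.12, -0.32], [-0.17, -0.42], [-0.19, -0.48]]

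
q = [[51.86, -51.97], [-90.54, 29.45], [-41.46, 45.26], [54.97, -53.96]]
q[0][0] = 51.86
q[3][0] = 54.97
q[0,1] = -51.97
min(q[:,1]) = -53.96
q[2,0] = -41.46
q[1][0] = -90.54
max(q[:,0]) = 54.97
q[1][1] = 29.45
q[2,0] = -41.46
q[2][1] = 45.26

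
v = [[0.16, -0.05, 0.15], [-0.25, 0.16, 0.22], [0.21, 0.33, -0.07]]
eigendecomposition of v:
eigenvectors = [[(0.29+0j), (-0.39+0.3j), -0.39-0.30j], [(0.5+0j), (-0.48-0.32j), -0.48+0.32j], [-0.82+0.00j, (-0.65+0j), (-0.65-0j)]]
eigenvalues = [(-0.35+0j), (0.3+0.07j), (0.3-0.07j)]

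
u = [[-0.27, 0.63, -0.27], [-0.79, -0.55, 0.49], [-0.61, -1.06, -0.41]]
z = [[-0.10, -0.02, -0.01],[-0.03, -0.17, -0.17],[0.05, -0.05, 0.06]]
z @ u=[[0.05, -0.04, 0.02], [0.25, 0.25, -0.01], [-0.01, -0.0, -0.06]]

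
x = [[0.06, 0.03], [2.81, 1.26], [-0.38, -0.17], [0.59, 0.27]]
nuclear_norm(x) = 3.18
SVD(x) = [[-0.02, 0.5], [-0.97, -0.18], [0.13, 0.09], [-0.20, 0.84]] @ diag([3.1752902646396577, 0.005633407904169334]) @ [[-0.91,-0.41], [-0.41,0.91]]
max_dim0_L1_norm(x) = 3.84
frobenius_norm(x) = 3.18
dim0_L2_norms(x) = [2.9, 1.3]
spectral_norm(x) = 3.18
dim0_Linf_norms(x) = [2.81, 1.26]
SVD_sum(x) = [[0.06, 0.03], [2.81, 1.26], [-0.38, -0.17], [0.59, 0.27]] + [[-0.00,0.00], [0.0,-0.0], [-0.00,0.0], [-0.00,0.00]]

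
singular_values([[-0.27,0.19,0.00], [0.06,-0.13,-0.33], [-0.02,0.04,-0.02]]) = [0.4, 0.28, 0.02]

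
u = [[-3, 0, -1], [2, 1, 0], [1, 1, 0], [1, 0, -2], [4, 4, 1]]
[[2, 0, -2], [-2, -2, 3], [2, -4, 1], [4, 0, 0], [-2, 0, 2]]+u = [[-1, 0, -3], [0, -1, 3], [3, -3, 1], [5, 0, -2], [2, 4, 3]]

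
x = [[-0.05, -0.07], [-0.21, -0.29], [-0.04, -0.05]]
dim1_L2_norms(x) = [0.09, 0.36, 0.06]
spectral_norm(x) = 0.37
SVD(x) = [[-0.23, 0.21],[-0.96, 0.12],[-0.17, -0.97]] @ diag([0.3737517991374641, 0.003097198977905843]) @ [[0.59, 0.81],[0.81, -0.59]]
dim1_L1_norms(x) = [0.12, 0.5, 0.09]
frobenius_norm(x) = 0.37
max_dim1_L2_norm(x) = 0.36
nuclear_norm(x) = 0.38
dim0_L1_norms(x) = [0.3, 0.41]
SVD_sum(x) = [[-0.05, -0.07], [-0.21, -0.29], [-0.04, -0.05]] + [[0.0, -0.00], [0.00, -0.00], [-0.00, 0.0]]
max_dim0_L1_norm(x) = 0.41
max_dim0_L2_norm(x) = 0.3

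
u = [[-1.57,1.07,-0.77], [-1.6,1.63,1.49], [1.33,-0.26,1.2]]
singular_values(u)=[3.2, 2.15, 0.27]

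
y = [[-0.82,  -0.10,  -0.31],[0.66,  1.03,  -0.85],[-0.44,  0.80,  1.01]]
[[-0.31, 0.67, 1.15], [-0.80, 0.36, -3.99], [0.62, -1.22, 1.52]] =y@[[0.1,-0.36,-1.89],[-0.18,-0.33,-1.27],[0.8,-1.1,1.69]]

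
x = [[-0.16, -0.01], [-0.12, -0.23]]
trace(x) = -0.39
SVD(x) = [[-0.39, -0.92], [-0.92, 0.39]] @ diag([0.2764321111947151, 0.1287838805923811]) @ [[0.63, 0.78], [0.78, -0.63]]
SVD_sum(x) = [[-0.07, -0.08], [-0.16, -0.20]] + [[-0.09, 0.07], [0.04, -0.03]]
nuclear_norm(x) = 0.41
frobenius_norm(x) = 0.30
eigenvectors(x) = [[0.57, 0.12], [-0.82, 0.99]]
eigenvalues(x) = [-0.15, -0.24]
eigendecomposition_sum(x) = [[-0.12,0.01],[0.18,-0.02]] + [[-0.04, -0.02], [-0.30, -0.21]]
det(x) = 0.04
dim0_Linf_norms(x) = [0.16, 0.23]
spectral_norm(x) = 0.28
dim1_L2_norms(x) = [0.16, 0.26]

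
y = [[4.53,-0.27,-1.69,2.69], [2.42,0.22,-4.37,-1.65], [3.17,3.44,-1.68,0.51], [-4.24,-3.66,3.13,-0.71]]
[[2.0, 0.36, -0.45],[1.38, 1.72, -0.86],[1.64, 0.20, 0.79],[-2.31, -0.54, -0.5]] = y @ [[0.26, 0.23, 0.08], [0.1, -0.17, 0.31], [-0.23, -0.14, 0.29], [0.17, -0.36, -0.09]]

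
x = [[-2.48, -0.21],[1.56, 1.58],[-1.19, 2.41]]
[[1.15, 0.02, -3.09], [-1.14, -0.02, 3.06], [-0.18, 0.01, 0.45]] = x@[[-0.44, -0.01, 1.18],[-0.29, -0.0, 0.77]]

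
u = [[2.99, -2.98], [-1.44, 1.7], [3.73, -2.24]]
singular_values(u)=[6.4, 0.85]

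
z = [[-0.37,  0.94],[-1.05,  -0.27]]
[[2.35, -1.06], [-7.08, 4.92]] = z@ [[5.54, -3.99],[4.68, -2.70]]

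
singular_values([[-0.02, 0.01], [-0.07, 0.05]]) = [0.09, 0.0]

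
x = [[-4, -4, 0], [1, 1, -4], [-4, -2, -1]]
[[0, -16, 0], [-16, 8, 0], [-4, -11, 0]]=x@[[0, 2, 0], [0, 2, 0], [4, -1, 0]]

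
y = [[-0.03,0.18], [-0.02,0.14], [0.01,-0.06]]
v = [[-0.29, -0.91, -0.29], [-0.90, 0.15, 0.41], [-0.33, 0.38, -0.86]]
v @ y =[[0.02, -0.16], [0.03, -0.17], [-0.01, 0.05]]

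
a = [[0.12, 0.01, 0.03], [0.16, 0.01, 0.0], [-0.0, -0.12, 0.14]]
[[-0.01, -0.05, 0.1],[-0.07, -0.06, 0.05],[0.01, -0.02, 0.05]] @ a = [[-0.01,-0.01,0.01], [-0.02,-0.01,0.00], [-0.0,-0.01,0.01]]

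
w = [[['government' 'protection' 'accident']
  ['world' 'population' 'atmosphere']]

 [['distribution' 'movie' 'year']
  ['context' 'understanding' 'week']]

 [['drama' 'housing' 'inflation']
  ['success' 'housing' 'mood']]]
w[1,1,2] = 'week'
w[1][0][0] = 'distribution'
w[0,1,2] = 'atmosphere'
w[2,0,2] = 'inflation'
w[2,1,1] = 'housing'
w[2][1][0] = 'success'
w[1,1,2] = 'week'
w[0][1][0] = 'world'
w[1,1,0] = 'context'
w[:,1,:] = [['world', 'population', 'atmosphere'], ['context', 'understanding', 'week'], ['success', 'housing', 'mood']]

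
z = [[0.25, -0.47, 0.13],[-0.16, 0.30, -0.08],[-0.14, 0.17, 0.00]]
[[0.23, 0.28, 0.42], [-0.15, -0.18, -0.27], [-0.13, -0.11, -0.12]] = z @ [[0.56, 0.84, -0.25], [-0.31, 0.05, -0.94], [-0.42, 0.74, 0.32]]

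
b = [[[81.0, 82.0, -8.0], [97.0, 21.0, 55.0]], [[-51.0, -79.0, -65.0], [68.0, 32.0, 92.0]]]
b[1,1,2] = 92.0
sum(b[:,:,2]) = 74.0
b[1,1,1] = 32.0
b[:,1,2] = [55.0, 92.0]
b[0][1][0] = 97.0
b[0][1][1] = 21.0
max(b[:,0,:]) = 82.0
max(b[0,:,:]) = 97.0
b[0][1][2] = 55.0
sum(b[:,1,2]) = 147.0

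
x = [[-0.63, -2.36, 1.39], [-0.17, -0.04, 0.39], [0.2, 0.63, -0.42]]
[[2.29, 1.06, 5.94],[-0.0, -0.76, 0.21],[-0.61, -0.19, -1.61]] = x@[[-0.53,-1.26,-1.07],[-1.03,-1.68,-2.33],[-0.34,-2.66,-0.17]]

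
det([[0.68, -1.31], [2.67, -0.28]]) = 3.307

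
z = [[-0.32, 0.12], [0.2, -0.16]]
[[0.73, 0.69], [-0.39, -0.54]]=z @[[-2.54, -1.69], [-0.72, 1.25]]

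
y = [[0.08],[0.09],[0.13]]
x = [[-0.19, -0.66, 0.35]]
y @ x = [[-0.02, -0.05, 0.03], [-0.02, -0.06, 0.03], [-0.02, -0.09, 0.05]]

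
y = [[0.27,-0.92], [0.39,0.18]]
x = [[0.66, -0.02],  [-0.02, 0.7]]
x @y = [[0.17, -0.61], [0.27, 0.14]]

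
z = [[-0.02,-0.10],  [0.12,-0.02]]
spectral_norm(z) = 0.12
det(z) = 0.01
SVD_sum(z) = [[-0.01,  0.0], [0.12,  -0.01]] + [[-0.01, -0.10], [-0.00, -0.01]]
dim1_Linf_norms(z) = [0.1, 0.12]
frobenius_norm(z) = 0.16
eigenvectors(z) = [[0.00+0.67j, -0.67j], [(0.74+0j), 0.74-0.00j]]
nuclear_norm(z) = 0.22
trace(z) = -0.04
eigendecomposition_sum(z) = [[-0.01+0.05j, -0.05-0.01j], [0.06+0.01j, -0.01+0.05j]] + [[(-0.01-0.05j), -0.05+0.01j], [(0.06-0.01j), (-0.01-0.05j)]]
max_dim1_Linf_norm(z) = 0.12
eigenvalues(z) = [(-0.02+0.11j), (-0.02-0.11j)]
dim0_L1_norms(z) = [0.14, 0.12]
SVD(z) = [[-0.09, 1.00], [1.0, 0.09]] @ diag([0.12180339887498946, 0.1018033988749895]) @ [[1.0, -0.09], [-0.09, -1.00]]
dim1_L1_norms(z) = [0.12, 0.14]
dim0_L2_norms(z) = [0.12, 0.1]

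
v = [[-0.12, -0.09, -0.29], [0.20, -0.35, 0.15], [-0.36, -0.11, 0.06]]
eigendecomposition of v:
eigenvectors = [[(0.57+0j), (0.04-0.45j), 0.04+0.45j], [-0.02+0.00j, (-0.8+0j), -0.80-0.00j], [(-0.82+0j), -0.01-0.39j, (-0.01+0.39j)]]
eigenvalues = [(0.3+0j), (-0.36+0.18j), (-0.36-0.18j)]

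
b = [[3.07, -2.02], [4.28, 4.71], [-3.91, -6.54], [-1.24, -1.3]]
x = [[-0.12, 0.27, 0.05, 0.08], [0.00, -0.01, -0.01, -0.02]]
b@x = [[-0.37, 0.85, 0.17, 0.29], [-0.51, 1.11, 0.17, 0.25], [0.47, -0.99, -0.13, -0.18], [0.15, -0.32, -0.05, -0.07]]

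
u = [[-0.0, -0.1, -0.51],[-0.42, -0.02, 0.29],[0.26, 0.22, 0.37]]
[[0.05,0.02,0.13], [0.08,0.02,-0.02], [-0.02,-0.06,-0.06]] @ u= [[0.03,0.02,0.03], [-0.01,-0.01,-0.04], [0.01,-0.01,-0.03]]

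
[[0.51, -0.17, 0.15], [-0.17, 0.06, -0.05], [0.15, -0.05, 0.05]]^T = [[0.51,-0.17,0.15], [-0.17,0.06,-0.05], [0.15,-0.05,0.05]]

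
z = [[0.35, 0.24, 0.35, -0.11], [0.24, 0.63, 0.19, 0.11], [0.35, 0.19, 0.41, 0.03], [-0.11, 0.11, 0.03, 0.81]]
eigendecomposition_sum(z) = [[0.0, -0.00, -0.00, 0.0], [-0.0, 0.00, 0.00, -0.00], [-0.0, 0.0, 0.00, -0.0], [0.00, -0.00, -0.00, 0.0]] + [[0.03, -0.08, 0.06, 0.02],[-0.08, 0.19, -0.15, -0.05],[0.06, -0.15, 0.12, 0.04],[0.02, -0.05, 0.04, 0.02]] + [[0.25, 0.33, 0.26, 0.09],  [0.33, 0.44, 0.35, 0.12],  [0.26, 0.35, 0.27, 0.1],  [0.09, 0.12, 0.10, 0.03]] + [[0.07, -0.01, 0.03, -0.22],[-0.01, 0.00, -0.01, 0.05],[0.03, -0.01, 0.02, -0.11],[-0.22, 0.05, -0.11, 0.76]]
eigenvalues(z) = [0.01, 0.36, 0.99, 0.84]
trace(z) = 2.20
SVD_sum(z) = [[0.25, 0.33, 0.26, 0.09], [0.33, 0.44, 0.35, 0.12], [0.26, 0.35, 0.27, 0.1], [0.09, 0.12, 0.1, 0.03]] + [[0.07, -0.01, 0.03, -0.22], [-0.01, 0.0, -0.01, 0.05], [0.03, -0.01, 0.02, -0.11], [-0.22, 0.05, -0.11, 0.76]] + [[0.03, -0.08, 0.06, 0.02],[-0.08, 0.19, -0.15, -0.05],[0.06, -0.15, 0.12, 0.04],[0.02, -0.05, 0.04, 0.02]] + [[0.00,  -0.00,  -0.00,  0.0], [-0.0,  0.0,  0.0,  -0.00], [-0.00,  0.0,  0.0,  -0.0], [0.00,  -0.0,  -0.00,  0.0]]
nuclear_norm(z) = 2.20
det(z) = 0.00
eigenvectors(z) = [[-0.77, 0.29, -0.5, -0.28], [0.13, -0.74, -0.66, 0.06], [0.61, 0.57, -0.53, -0.13], [-0.15, 0.21, -0.18, 0.95]]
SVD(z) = [[-0.5,0.28,-0.29,0.77], [-0.66,-0.06,0.74,-0.13], [-0.53,0.13,-0.57,-0.61], [-0.18,-0.95,-0.21,0.15]] @ diag([0.9933378688526167, 0.8445929114099119, 0.3550972887502516, 0.0069719309872196475]) @ [[-0.5, -0.66, -0.53, -0.18], [0.28, -0.06, 0.13, -0.95], [-0.29, 0.74, -0.57, -0.21], [0.77, -0.13, -0.61, 0.15]]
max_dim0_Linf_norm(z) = 0.81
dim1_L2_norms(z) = [0.56, 0.71, 0.57, 0.83]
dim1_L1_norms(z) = [1.05, 1.17, 0.98, 1.06]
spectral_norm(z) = 0.99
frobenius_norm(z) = 1.35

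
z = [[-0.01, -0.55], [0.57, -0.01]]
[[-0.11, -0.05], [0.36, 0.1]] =z @ [[0.64, 0.18],  [0.18, 0.09]]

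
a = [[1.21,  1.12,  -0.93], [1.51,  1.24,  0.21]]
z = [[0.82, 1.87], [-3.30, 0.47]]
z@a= [[3.82,3.24,-0.37], [-3.28,-3.11,3.17]]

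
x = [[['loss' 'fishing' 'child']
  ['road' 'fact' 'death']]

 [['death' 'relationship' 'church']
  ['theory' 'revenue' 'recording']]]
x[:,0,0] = ['loss', 'death']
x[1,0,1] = 'relationship'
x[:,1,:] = [['road', 'fact', 'death'], ['theory', 'revenue', 'recording']]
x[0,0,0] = 'loss'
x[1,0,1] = 'relationship'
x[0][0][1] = 'fishing'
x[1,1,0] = 'theory'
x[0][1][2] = 'death'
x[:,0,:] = [['loss', 'fishing', 'child'], ['death', 'relationship', 'church']]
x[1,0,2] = 'church'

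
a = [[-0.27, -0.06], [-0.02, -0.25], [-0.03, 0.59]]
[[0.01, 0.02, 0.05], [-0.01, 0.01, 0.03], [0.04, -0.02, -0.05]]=a @[[-0.05,-0.06,-0.17], [0.06,-0.04,-0.1]]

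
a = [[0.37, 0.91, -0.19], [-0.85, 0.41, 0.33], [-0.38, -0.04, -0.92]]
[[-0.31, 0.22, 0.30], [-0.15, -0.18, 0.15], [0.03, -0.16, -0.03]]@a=[[-0.42,-0.2,-0.14], [0.04,-0.22,-0.17], [0.16,-0.04,-0.03]]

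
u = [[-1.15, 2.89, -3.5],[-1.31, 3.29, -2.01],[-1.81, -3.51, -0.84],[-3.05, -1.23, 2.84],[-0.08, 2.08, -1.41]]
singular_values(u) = [7.29, 3.97, 3.33]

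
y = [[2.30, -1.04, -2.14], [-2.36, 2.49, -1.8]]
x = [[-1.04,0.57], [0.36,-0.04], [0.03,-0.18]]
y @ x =[[-2.83, 1.74], [3.3, -1.12]]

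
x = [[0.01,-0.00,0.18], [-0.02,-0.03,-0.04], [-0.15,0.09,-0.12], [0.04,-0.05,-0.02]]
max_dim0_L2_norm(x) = 0.22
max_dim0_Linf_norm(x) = 0.18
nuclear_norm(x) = 0.43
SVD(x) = [[-0.6, -0.7, 0.35], [0.14, 0.19, 0.85], [0.79, -0.52, 0.16], [-0.07, 0.45, 0.36]] @ diag([0.25333801188890814, 0.13905220641553925, 0.03720666100506353]) @ [[-0.51, 0.28, -0.81], [0.62, -0.54, -0.57], [-0.6, -0.79, 0.11]]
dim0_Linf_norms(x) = [0.15, 0.09, 0.18]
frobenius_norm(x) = 0.29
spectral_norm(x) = 0.25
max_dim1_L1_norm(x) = 0.36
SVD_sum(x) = [[0.08,-0.04,0.12],[-0.02,0.01,-0.03],[-0.1,0.06,-0.16],[0.01,-0.01,0.01]] + [[-0.06,0.05,0.06], [0.02,-0.01,-0.02], [-0.04,0.04,0.04], [0.04,-0.03,-0.04]] + [[-0.01, -0.01, 0.0], [-0.02, -0.02, 0.0], [-0.00, -0.0, 0.00], [-0.01, -0.01, 0.00]]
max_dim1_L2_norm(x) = 0.21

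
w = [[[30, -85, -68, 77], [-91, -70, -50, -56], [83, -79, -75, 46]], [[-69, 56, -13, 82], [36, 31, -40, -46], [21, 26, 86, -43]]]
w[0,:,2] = [-68, -50, -75]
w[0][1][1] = -70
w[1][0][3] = 82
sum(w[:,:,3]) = 60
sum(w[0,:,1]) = -234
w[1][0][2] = -13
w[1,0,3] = 82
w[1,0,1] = 56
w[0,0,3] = 77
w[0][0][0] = 30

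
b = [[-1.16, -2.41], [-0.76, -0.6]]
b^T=[[-1.16, -0.76], [-2.41, -0.60]]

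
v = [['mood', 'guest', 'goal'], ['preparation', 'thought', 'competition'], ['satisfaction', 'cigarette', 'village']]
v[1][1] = 'thought'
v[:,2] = ['goal', 'competition', 'village']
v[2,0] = 'satisfaction'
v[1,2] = 'competition'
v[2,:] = ['satisfaction', 'cigarette', 'village']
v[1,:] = ['preparation', 'thought', 'competition']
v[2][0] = 'satisfaction'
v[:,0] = ['mood', 'preparation', 'satisfaction']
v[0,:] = ['mood', 'guest', 'goal']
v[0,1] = 'guest'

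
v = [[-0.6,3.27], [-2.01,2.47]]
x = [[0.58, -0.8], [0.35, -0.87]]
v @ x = [[0.80, -2.36], [-0.30, -0.54]]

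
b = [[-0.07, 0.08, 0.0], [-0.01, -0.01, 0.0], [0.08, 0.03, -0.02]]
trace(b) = -0.10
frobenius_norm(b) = 0.14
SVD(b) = [[-0.86, 0.51, 0.06], [-0.04, -0.17, 0.98], [0.51, 0.85, 0.16]] @ diag([0.11484174573739139, 0.07745966692414837, 0.0033724525183235847]) @ [[0.88, -0.46, -0.09], [0.44, 0.87, -0.22], [-0.18, -0.15, -0.97]]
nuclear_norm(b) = 0.20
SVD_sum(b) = [[-0.09, 0.05, 0.01], [-0.00, 0.0, 0.00], [0.05, -0.03, -0.01]] + [[0.02,0.03,-0.01], [-0.01,-0.01,0.00], [0.03,0.06,-0.01]] + [[-0.0, -0.00, -0.00], [-0.00, -0.0, -0.0], [-0.00, -0.00, -0.0]]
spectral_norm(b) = 0.11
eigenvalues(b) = [-0.02, -0.03, -0.05]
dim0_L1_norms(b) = [0.16, 0.12, 0.02]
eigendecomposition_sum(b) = [[-0.0, -0.0, -0.0], [-0.0, -0.0, -0.00], [0.07, -0.53, -0.02]] + [[0.03, -0.12, -0.00], [0.01, -0.06, -0.00], [-0.28, 1.14, -0.00]] + [[-0.1, 0.2, -0.0],[-0.02, 0.05, -0.0],[0.29, -0.58, -0.00]]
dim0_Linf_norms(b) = [0.08, 0.08, 0.02]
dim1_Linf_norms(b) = [0.08, 0.01, 0.08]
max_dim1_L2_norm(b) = 0.11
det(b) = -0.00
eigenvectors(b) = [[0.0,  0.1,  0.32],[0.0,  0.05,  0.08],[1.00,  -0.99,  -0.94]]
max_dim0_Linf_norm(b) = 0.08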